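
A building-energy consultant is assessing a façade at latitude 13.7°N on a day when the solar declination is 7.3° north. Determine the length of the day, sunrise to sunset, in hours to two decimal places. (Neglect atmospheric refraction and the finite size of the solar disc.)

The sunset hour angle satisfies cos H_s = −tan φ tan δ = -0.0312, giving H_s = 91.79°.
Day length = 2 H_s / 15° h⁻¹ = 183.58° / 15 = 12.239 h.

12.24 hours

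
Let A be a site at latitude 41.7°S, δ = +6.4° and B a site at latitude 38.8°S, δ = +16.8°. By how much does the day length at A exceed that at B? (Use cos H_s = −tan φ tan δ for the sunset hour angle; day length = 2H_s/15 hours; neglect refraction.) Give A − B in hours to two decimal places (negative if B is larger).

+1.11 h

A: H_s = arccos(−tan -41.7° · tan 6.4°) = 84.26°, so 2H_s/15 = 11.2347 h.
B: H_s = arccos(−tan -38.8° · tan 16.8°) = 75.95°, so 2H_s/15 = 10.1267 h.
A − B = 11.2347 − 10.1267 = 1.1080 h.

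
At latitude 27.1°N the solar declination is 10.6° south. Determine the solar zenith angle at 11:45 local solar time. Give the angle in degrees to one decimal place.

37.9°

Hour angle H = 15° × (11.75 − 12) = -3.75°.
cos θ_z = sin φ sin δ + cos φ cos δ cos H = (0.4555)(-0.1840) + (0.8902)(0.9829)(0.9979) = 0.7893.
θ_z = arccos(0.7893) = 37.88°.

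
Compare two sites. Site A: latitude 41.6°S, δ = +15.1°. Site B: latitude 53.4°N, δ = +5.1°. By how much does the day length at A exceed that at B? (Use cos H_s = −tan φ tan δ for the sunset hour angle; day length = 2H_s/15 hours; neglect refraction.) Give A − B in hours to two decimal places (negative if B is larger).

A: H_s = arccos(−tan -41.6° · tan 15.1°) = 76.14°, so 2H_s/15 = 10.1520 h.
B: H_s = arccos(−tan 53.4° · tan 5.1°) = 96.90°, so 2H_s/15 = 12.9200 h.
A − B = 10.1520 − 12.9200 = -2.7680 h.

-2.77 h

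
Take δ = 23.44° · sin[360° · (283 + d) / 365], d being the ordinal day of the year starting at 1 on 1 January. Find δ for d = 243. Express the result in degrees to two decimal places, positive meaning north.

+8.48°

360 × (283 + 243) / 365 = 518.795°; sin(518.795°) = 0.3617.
δ = 23.44 × 0.3617 = 8.478° ≈ +8.48°.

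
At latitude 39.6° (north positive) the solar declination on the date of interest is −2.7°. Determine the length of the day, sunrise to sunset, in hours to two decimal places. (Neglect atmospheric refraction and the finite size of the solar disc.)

cos H_s = −tan(39.6°) · tan(-2.7°) = 0.0390, so H_s = arccos(0.0390) = 87.76°.
Day length = 2 H_s / 15° h⁻¹ = 175.52° / 15 = 11.701 h.

11.70 hours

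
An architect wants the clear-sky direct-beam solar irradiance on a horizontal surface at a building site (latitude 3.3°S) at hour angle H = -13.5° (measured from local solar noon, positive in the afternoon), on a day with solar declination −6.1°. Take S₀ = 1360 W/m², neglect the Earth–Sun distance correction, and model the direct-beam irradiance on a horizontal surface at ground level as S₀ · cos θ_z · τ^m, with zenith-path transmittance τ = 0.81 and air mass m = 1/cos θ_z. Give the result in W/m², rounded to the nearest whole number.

1063 W/m²

cos θ_z = sin φ sin δ + cos φ cos δ cos H = (-0.0576)(-0.1063) + (0.9983)(0.9943)(0.9724) = 0.9713.
Air mass m = 1/cos θ_z = 1/0.9713 = 1.030; τ^m = 0.81^1.030 = 0.8049.
Surface direct beam = 1360 × 0.9713 × 0.8049 = 1063.25 W/m².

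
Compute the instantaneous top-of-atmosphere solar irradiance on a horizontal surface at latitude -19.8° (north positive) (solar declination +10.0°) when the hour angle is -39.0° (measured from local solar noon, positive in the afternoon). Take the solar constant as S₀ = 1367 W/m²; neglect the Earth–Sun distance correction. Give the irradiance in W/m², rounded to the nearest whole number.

cos θ_z = sin(-19.8°) sin(10.0°) + cos(-19.8°) cos(10.0°) cos(-39.00°) = -0.0588 + 0.7201 = 0.6613.
Top-of-atmosphere irradiance = S₀ cos θ_z = 1367 × 0.6613 = 904.00 W/m².

904 W/m²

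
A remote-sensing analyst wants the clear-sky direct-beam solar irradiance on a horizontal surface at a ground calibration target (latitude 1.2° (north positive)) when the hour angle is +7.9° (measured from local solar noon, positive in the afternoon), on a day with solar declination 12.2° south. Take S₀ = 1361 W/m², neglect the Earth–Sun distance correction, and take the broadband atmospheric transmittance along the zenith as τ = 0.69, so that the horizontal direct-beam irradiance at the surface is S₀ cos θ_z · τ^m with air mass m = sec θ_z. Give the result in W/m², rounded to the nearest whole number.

892 W/m²

cos θ_z = sin(1.2°) sin(-12.2°) + cos(1.2°) cos(-12.2°) cos(7.90°) = -0.0044 + 0.9679 = 0.9635.
Air mass m = 1/cos θ_z = 1/0.9635 = 1.038; τ^m = 0.69^1.038 = 0.6803.
Surface direct beam = 1361 × 0.9635 × 0.6803 = 892.09 W/m².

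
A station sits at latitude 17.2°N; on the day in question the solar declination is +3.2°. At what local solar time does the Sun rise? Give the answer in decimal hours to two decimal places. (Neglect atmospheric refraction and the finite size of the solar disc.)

The sunset hour angle satisfies cos H_s = −tan φ tan δ = -0.0173, giving H_s = 90.99°.
Sunrise is at 12 − H_s/15 = 12 − 6.066 = 5.934 h local solar time.

5.93 h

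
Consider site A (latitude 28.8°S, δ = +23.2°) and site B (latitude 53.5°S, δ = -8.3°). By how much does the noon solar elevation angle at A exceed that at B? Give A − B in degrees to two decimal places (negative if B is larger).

-6.80°

A: 90° − |-28.8 − (23.2)| = 38.00°.
B: 90° − |-53.5 − (-8.3)| = 44.80°.
A − B = 38.00 − 44.80 = -6.80°.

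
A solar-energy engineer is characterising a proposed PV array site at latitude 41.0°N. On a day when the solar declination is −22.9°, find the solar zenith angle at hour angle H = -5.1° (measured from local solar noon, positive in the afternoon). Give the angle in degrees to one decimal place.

64.1°

cos θ_z = sin φ sin δ + cos φ cos δ cos H = (0.6561)(-0.3891) + (0.7547)(0.9212)(0.9960) = 0.4372.
θ_z = arccos(0.4372) = 64.07°.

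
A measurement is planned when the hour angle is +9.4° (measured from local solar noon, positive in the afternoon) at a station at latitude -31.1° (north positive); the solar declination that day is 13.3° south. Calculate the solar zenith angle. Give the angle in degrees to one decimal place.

19.8°

cos θ_z = sin(-31.1°) sin(-13.3°) + cos(-31.1°) cos(-13.3°) cos(9.40°) = 0.1188 + 0.8221 = 0.9409.
θ_z = arccos(0.9409) = 19.80°.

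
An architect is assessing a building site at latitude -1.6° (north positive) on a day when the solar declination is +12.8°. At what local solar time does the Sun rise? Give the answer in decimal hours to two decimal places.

6.02 h

−tan φ tan δ = −(-0.0279)(0.2272) = 0.0063; H_s = arccos(0.0063) = 89.64°.
Sunrise is at 12 − H_s/15 = 12 − 5.976 = 6.024 h local solar time.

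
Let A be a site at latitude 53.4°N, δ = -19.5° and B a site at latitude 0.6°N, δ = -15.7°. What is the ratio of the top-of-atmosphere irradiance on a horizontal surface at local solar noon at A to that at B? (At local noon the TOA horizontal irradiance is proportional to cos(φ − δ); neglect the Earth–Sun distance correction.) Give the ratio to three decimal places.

A: cos θ_z = cos(53.4° − (-19.5°)) = 0.2940.
B: cos θ_z = cos(0.6° − (-15.7°)) = 0.9598.
Ratio A/B = 0.2940 / 0.9598 = 0.3063.

0.306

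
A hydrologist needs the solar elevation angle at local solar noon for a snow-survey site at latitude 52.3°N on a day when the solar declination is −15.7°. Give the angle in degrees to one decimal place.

22.0°

At local solar noon the hour angle is zero, so the elevation is 90° − |φ − δ| = 90° − |52.3° − (-15.7°)| = 90° − 68.0° = 22.0°.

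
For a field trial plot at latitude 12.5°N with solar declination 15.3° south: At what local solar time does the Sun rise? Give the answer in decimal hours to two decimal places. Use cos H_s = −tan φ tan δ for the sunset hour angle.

The sunset hour angle satisfies cos H_s = −tan φ tan δ = 0.0606, giving H_s = 86.53°.
Sunrise is at 12 − H_s/15 = 12 − 5.769 = 6.231 h local solar time.

6.23 h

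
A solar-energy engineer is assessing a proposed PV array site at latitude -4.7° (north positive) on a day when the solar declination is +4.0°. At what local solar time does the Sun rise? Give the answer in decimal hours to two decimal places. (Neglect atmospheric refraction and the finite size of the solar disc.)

−tan φ tan δ = −(-0.0822)(0.0699) = 0.0057; H_s = arccos(0.0057) = 89.67°.
Sunrise is at 12 − H_s/15 = 12 − 5.978 = 6.022 h local solar time.

6.02 h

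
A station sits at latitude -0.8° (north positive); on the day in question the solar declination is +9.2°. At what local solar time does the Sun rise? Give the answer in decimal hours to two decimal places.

6.01 h

−tan φ tan δ = −(-0.0140)(0.1620) = 0.0023; H_s = arccos(0.0023) = 89.87°.
Sunrise is at 12 − H_s/15 = 12 − 5.991 = 6.009 h local solar time.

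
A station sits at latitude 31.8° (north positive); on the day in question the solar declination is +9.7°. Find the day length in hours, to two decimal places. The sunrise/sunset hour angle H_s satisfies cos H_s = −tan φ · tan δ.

12.81 hours

The sunset hour angle satisfies cos H_s = −tan φ tan δ = -0.1060, giving H_s = 96.08°.
Day length = 2 H_s / 15° h⁻¹ = 192.16° / 15 = 12.811 h.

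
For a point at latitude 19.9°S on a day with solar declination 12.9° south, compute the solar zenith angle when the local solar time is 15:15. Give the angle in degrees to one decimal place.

Hour angle H = 15° × (15.25 − 12) = 48.75°.
cos θ_z = sin φ sin δ + cos φ cos δ cos H = (-0.3404)(-0.2233) + (0.9403)(0.9748)(0.6593) = 0.6803.
θ_z = arccos(0.6803) = 47.13°.

47.1°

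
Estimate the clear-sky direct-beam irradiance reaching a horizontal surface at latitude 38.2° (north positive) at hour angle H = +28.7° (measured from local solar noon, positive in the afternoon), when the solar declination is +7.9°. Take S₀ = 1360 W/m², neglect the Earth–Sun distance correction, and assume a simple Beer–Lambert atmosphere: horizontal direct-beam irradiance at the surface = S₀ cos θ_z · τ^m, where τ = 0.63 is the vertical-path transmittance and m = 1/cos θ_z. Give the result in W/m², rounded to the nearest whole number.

With φ = 38.2°, δ = 7.9°, H = 28.70°: sin φ sin δ = 0.0850, cos φ cos δ cos H = 0.6828, so cos θ_z = 0.7678.
Air mass m = 1/cos θ_z = 1/0.7678 = 1.302; τ^m = 0.63^1.302 = 0.5480.
Surface direct beam = 1360 × 0.7678 × 0.5480 = 572.23 W/m².

572 W/m²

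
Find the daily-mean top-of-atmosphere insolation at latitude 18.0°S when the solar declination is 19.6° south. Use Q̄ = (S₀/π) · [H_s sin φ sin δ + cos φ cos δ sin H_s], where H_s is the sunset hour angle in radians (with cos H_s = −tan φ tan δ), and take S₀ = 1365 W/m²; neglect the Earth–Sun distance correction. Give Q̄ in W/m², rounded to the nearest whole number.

cos H_s = −tan(-18.0°) · tan(-19.6°) = -0.1157, so H_s = arccos(-0.1157) = 96.64°. In radians, H_s = 1.6867.
H_s sin φ sin δ = 1.6867 × -0.3090 × -0.3355 = 0.1749.
cos φ cos δ sin H_s = 0.9511 × 0.9421 × 0.9933 = 0.8900.
Q̄ = (1365/π) × (0.1749 + 0.8900) = 434.49 × 1.0649 = 462.69 W/m².

463 W/m²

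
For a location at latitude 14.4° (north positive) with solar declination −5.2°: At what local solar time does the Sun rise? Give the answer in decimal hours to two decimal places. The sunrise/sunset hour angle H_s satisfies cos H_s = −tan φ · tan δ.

cos H_s = −tan(14.4°) · tan(-5.2°) = 0.0234, so H_s = arccos(0.0234) = 88.66°.
Sunrise is at 12 − H_s/15 = 12 − 5.911 = 6.089 h local solar time.

6.09 h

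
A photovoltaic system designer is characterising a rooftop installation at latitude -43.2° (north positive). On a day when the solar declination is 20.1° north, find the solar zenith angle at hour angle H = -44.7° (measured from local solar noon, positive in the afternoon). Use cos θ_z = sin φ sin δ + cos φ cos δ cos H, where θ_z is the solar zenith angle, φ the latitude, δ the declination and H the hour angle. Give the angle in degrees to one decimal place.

75.4°

cos θ_z = sin φ sin δ + cos φ cos δ cos H = (-0.6845)(0.3437) + (0.7290)(0.9391)(0.7108) = 0.2514.
θ_z = arccos(0.2514) = 75.44°.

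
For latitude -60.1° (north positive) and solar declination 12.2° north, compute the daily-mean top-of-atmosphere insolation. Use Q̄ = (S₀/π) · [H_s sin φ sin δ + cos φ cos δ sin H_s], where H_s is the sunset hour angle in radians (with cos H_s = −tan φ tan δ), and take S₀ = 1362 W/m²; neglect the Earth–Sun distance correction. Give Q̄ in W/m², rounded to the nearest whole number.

102 W/m²

The sunset hour angle satisfies cos H_s = −tan φ tan δ = 0.3760, giving H_s = 67.91°. In radians, H_s = 1.1853.
H_s sin φ sin δ = 1.1853 × -0.8669 × 0.2113 = -0.2171.
cos φ cos δ sin H_s = 0.4985 × 0.9774 × 0.9266 = 0.4515.
Q̄ = (1362/π) × (-0.2171 + 0.4515) = 433.54 × 0.2344 = 101.62 W/m².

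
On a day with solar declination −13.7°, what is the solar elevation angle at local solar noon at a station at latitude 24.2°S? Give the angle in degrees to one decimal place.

79.5°

At local solar noon the hour angle is zero, so the elevation is 90° − |φ − δ| = 90° − |-24.2° − (-13.7°)| = 90° − 10.5° = 79.5°.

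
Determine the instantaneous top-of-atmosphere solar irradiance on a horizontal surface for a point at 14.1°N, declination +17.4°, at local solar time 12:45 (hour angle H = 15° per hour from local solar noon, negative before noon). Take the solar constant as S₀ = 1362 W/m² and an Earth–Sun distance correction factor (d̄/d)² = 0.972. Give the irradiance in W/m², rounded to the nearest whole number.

1298 W/m²

Hour angle H = 15° × (12.75 − 12) = 11.25°.
With φ = 14.1°, δ = 17.4°, H = 11.25°: sin φ sin δ = 0.0729, cos φ cos δ cos H = 0.9077, so cos θ_z = 0.9806.
Top-of-atmosphere irradiance = S₀ (d̄/d)² cos θ_z = 1362 × 0.972 × 0.9806 = 1298.18 W/m².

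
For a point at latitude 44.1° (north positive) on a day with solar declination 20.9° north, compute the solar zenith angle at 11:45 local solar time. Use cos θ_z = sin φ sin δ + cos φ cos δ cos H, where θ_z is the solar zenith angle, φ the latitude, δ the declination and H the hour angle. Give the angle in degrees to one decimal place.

Hour angle H = 15° × (11.75 − 12) = -3.75°.
cos θ_z = sin(44.1°) sin(20.9°) + cos(44.1°) cos(20.9°) cos(-3.75°) = 0.2483 + 0.6694 = 0.9177.
θ_z = arccos(0.9177) = 23.41°.

23.4°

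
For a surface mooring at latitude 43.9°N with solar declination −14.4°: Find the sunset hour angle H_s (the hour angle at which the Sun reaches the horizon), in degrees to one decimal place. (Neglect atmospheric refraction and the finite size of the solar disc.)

75.7°

−tan φ tan δ = −(0.9623)(-0.2568) = 0.2471; H_s = arccos(0.2471) = 75.69°.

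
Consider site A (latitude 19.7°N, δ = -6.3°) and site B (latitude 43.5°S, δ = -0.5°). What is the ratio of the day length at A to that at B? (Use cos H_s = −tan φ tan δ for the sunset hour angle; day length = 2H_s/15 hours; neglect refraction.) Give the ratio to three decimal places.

0.970

A: H_s = arccos(−tan 19.7° · tan -6.3°) = 87.73°, so 2H_s/15 = 11.6973 h.
B: H_s = arccos(−tan -43.5° · tan -0.5°) = 90.47°, so 2H_s/15 = 12.0627 h.
Ratio A/B = 11.6973 / 12.0627 = 0.9697.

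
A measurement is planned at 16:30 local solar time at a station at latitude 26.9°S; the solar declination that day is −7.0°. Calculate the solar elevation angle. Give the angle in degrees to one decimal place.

23.2°

Hour angle H = 15° × (16.5 − 12) = 67.50°.
cos θ_z = sin φ sin δ + cos φ cos δ cos H = (-0.4524)(-0.1219) + (0.8918)(0.9925)(0.3827) = 0.3939.
θ_z = arccos(0.3939) = 66.80°, so the elevation is 90° − 66.80° = 23.20°.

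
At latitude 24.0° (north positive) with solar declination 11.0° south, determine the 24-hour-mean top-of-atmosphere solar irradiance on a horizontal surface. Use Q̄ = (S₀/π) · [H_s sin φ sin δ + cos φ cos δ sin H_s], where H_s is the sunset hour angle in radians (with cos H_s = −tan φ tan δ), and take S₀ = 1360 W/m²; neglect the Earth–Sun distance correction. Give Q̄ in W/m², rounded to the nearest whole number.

−tan φ tan δ = −(0.4452)(-0.1944) = 0.0865; H_s = arccos(0.0865) = 85.04°. In radians, H_s = 1.4842.
H_s sin φ sin δ = 1.4842 × 0.4067 × -0.1908 = -0.1152.
cos φ cos δ sin H_s = 0.9135 × 0.9816 × 0.9963 = 0.8934.
Q̄ = (1360/π) × (-0.1152 + 0.8934) = 432.90 × 0.7782 = 336.88 W/m².

337 W/m²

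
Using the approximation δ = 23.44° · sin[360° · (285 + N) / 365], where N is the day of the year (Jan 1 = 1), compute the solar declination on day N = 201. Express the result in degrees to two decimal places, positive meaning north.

360 × (285 + 201) / 365 = 479.342°; sin(479.342°) = 0.8717.
δ = 23.44 × 0.8717 = 20.433° ≈ +20.43°.

+20.43°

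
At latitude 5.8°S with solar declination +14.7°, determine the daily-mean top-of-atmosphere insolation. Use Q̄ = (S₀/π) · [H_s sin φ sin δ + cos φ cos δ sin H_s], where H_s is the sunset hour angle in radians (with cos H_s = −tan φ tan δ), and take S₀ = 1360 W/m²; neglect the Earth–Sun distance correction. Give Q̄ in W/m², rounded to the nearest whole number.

−tan φ tan δ = −(-0.1016)(0.2623) = 0.0266; H_s = arccos(0.0266) = 88.48°. In radians, H_s = 1.5443.
H_s sin φ sin δ = 1.5443 × -0.1011 × 0.2538 = -0.0396.
cos φ cos δ sin H_s = 0.9949 × 0.9673 × 0.9996 = 0.9620.
Q̄ = (1360/π) × (-0.0396 + 0.9620) = 432.90 × 0.9224 = 399.31 W/m².

399 W/m²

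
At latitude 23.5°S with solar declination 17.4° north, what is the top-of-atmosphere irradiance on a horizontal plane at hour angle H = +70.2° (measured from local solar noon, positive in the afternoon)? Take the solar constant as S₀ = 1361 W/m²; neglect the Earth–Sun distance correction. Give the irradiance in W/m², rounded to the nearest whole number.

cos θ_z = sin(-23.5°) sin(17.4°) + cos(-23.5°) cos(17.4°) cos(70.20°) = -0.1192 + 0.2964 = 0.1772.
Top-of-atmosphere irradiance = S₀ cos θ_z = 1361 × 0.1772 = 241.17 W/m².

241 W/m²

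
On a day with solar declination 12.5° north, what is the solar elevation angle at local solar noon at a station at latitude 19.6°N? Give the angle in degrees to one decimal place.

At local solar noon the hour angle is zero, so the elevation is 90° − |φ − δ| = 90° − |19.6° − (12.5°)| = 90° − 7.1° = 82.9°.

82.9°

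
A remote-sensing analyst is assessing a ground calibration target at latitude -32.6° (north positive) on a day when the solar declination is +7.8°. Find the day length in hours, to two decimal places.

11.33 hours

cos H_s = −tan(-32.6°) · tan(7.8°) = 0.0876, so H_s = arccos(0.0876) = 84.97°.
Day length = 2 H_s / 15° h⁻¹ = 169.94° / 15 = 11.329 h.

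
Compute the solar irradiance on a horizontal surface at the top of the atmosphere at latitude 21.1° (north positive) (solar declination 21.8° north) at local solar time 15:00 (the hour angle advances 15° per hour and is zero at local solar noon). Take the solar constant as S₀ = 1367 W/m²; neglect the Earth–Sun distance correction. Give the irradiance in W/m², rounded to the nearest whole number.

1020 W/m²

Hour angle H = 15° × (15 − 12) = 45.00°.
cos θ_z = sin φ sin δ + cos φ cos δ cos H = (0.3600)(0.3714) + (0.9330)(0.9285)(0.7071) = 0.7463.
Top-of-atmosphere irradiance = S₀ cos θ_z = 1367 × 0.7463 = 1020.19 W/m².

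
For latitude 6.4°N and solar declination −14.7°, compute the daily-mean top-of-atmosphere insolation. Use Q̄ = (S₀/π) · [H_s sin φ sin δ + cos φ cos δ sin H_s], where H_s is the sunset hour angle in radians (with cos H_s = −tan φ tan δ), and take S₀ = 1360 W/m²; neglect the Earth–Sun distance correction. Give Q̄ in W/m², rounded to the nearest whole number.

−tan φ tan δ = −(0.1122)(-0.2623) = 0.0294; H_s = arccos(0.0294) = 88.32°. In radians, H_s = 1.5415.
H_s sin φ sin δ = 1.5415 × 0.1115 × -0.2538 = -0.0436.
cos φ cos δ sin H_s = 0.9938 × 0.9673 × 0.9996 = 0.9609.
Q̄ = (1360/π) × (-0.0436 + 0.9609) = 432.90 × 0.9173 = 397.10 W/m².

397 W/m²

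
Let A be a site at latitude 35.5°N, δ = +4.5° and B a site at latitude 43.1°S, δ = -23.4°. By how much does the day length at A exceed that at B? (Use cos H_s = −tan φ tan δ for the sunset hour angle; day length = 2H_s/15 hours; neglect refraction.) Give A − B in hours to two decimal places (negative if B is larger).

A: H_s = arccos(−tan 35.5° · tan 4.5°) = 93.22°, so 2H_s/15 = 12.4293 h.
B: H_s = arccos(−tan -43.1° · tan -23.4°) = 113.89°, so 2H_s/15 = 15.1853 h.
A − B = 12.4293 − 15.1853 = -2.7560 h.

-2.76 h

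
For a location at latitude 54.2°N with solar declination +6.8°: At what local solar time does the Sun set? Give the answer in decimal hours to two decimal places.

The sunset hour angle satisfies cos H_s = −tan φ tan δ = -0.1653, giving H_s = 99.51°.
Sunset is at 12 + H_s/15 = 12 + 6.634 = 18.634 h local solar time.

18.63 h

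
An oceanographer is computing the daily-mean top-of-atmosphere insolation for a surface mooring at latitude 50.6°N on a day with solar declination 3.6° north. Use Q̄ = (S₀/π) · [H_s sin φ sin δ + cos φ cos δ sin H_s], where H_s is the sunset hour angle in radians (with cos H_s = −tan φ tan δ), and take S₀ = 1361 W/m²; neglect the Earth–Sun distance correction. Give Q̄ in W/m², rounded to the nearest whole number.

The sunset hour angle satisfies cos H_s = −tan φ tan δ = -0.0766, giving H_s = 94.39°. In radians, H_s = 1.6474.
H_s sin φ sin δ = 1.6474 × 0.7727 × 0.0628 = 0.0799.
cos φ cos δ sin H_s = 0.6347 × 0.9980 × 0.9971 = 0.6316.
Q̄ = (1361/π) × (0.0799 + 0.6316) = 433.22 × 0.7115 = 308.24 W/m².

308 W/m²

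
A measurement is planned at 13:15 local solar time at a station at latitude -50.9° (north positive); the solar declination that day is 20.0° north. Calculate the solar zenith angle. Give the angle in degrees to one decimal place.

72.8°

Hour angle H = 15° × (13.25 − 12) = 18.75°.
With φ = -50.9°, δ = 20.0°, H = 18.75°: sin φ sin δ = -0.2654, cos φ cos δ cos H = 0.5612, so cos θ_z = 0.2958.
θ_z = arccos(0.2958) = 72.79°.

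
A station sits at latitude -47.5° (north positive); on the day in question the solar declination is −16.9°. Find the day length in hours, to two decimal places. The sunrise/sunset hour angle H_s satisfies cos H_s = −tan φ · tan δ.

14.58 hours

The sunset hour angle satisfies cos H_s = −tan φ tan δ = -0.3316, giving H_s = 109.37°.
Day length = 2 H_s / 15° h⁻¹ = 218.74° / 15 = 14.583 h.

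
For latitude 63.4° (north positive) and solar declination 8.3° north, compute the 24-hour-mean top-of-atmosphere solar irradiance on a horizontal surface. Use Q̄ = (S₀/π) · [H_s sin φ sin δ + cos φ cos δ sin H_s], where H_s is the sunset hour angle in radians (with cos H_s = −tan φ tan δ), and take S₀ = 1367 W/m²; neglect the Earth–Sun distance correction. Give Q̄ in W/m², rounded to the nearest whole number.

289 W/m²

The sunset hour angle satisfies cos H_s = −tan φ tan δ = -0.2913, giving H_s = 106.94°. In radians, H_s = 1.8665.
H_s sin φ sin δ = 1.8665 × 0.8942 × 0.1444 = 0.2410.
cos φ cos δ sin H_s = 0.4478 × 0.9895 × 0.9566 = 0.4239.
Q̄ = (1367/π) × (0.2410 + 0.4239) = 435.13 × 0.6649 = 289.32 W/m².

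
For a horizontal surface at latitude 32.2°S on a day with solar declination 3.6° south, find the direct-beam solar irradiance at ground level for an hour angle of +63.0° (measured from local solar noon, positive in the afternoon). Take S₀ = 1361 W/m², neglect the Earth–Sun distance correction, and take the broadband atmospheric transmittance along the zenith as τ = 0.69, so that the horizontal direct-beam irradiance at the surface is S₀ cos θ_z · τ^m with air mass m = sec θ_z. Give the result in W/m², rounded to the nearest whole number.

233 W/m²

cos θ_z = sin φ sin δ + cos φ cos δ cos H = (-0.5329)(-0.0628) + (0.8462)(0.9980)(0.4540) = 0.4169.
Air mass m = 1/cos θ_z = 1/0.4169 = 2.399; τ^m = 0.69^2.399 = 0.4106.
Surface direct beam = 1361 × 0.4169 × 0.4106 = 232.97 W/m².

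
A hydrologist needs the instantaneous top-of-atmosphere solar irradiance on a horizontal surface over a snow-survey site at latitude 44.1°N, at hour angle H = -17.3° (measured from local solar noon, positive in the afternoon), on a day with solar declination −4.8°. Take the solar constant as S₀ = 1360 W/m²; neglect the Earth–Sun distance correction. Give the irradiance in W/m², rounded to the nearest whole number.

With φ = 44.1°, δ = -4.8°, H = -17.30°: sin φ sin δ = -0.0582, cos φ cos δ cos H = 0.6832, so cos θ_z = 0.6250.
Top-of-atmosphere irradiance = S₀ cos θ_z = 1360 × 0.6250 = 850.00 W/m².

850 W/m²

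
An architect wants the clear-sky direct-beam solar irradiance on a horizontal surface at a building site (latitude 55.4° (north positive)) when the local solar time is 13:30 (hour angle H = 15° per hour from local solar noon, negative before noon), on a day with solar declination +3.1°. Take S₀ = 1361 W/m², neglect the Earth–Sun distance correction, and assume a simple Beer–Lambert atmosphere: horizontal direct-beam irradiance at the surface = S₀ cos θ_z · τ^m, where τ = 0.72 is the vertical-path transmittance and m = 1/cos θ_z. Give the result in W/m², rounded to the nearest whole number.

434 W/m²

Hour angle H = 15° × (13.5 − 12) = 22.50°.
cos θ_z = sin φ sin δ + cos φ cos δ cos H = (0.8231)(0.0541) + (0.5678)(0.9985)(0.9239) = 0.5683.
Air mass m = 1/cos θ_z = 1/0.5683 = 1.760; τ^m = 0.72^1.760 = 0.5609.
Surface direct beam = 1361 × 0.5683 × 0.5609 = 433.83 W/m².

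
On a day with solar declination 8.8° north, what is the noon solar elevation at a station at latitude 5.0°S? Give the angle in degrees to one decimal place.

76.2°

At local solar noon the hour angle is zero, so the elevation is 90° − |φ − δ| = 90° − |-5.0° − (8.8°)| = 90° − 13.8° = 76.2°.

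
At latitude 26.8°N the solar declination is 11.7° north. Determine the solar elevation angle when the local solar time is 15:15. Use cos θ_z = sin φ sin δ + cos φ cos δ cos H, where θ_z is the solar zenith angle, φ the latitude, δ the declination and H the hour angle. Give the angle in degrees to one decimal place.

Hour angle H = 15° × (15.25 − 12) = 48.75°.
With φ = 26.8°, δ = 11.7°, H = 48.75°: sin φ sin δ = 0.0914, cos φ cos δ cos H = 0.5763, so cos θ_z = 0.6677.
θ_z = arccos(0.6677) = 48.11°, so the elevation is 90° − 48.11° = 41.89°.

41.9°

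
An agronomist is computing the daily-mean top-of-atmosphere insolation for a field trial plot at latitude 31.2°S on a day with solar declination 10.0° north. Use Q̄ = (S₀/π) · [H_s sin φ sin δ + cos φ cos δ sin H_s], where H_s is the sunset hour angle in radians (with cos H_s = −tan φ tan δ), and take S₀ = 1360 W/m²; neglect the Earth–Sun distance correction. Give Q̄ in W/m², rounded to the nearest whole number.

306 W/m²

−tan φ tan δ = −(-0.6056)(0.1763) = 0.1068; H_s = arccos(0.1068) = 83.87°. In radians, H_s = 1.4638.
H_s sin φ sin δ = 1.4638 × -0.5180 × 0.1736 = -0.1316.
cos φ cos δ sin H_s = 0.8554 × 0.9848 × 0.9943 = 0.8376.
Q̄ = (1360/π) × (-0.1316 + 0.8376) = 432.90 × 0.7060 = 305.63 W/m².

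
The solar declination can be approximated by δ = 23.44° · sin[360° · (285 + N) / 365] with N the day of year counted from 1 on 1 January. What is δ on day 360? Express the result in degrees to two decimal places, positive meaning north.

360 × (285 + 360) / 365 = 636.164°; sin(636.164°) = -0.9942.
δ = 23.44 × -0.9942 = -23.304° ≈ -23.30°.

-23.30°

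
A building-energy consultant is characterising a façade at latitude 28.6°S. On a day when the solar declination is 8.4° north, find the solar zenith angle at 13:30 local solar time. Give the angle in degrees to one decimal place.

42.9°

Hour angle H = 15° × (13.5 − 12) = 22.50°.
cos θ_z = sin φ sin δ + cos φ cos δ cos H = (-0.4787)(0.1461) + (0.8780)(0.9893)(0.9239) = 0.7326.
θ_z = arccos(0.7326) = 42.90°.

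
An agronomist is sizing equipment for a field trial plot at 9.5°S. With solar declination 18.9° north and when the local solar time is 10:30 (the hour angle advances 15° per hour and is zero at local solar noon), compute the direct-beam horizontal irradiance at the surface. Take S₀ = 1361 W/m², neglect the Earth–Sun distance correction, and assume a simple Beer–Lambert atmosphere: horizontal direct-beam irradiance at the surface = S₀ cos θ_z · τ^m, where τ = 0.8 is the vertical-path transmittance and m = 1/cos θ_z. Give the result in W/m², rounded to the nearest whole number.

835 W/m²

Hour angle H = 15° × (10.5 − 12) = -22.50°.
With φ = -9.5°, δ = 18.9°, H = -22.50°: sin φ sin δ = -0.0535, cos φ cos δ cos H = 0.8621, so cos θ_z = 0.8086.
Air mass m = 1/cos θ_z = 1/0.8086 = 1.237; τ^m = 0.8^1.237 = 0.7588.
Surface direct beam = 1361 × 0.8086 × 0.7588 = 835.06 W/m².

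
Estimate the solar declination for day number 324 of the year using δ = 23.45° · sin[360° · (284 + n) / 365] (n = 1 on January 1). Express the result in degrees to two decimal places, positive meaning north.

-20.24°

360 × (284 + 324) / 365 = 599.671°; sin(599.671°) = -0.8631.
δ = 23.45 × -0.8631 = -20.240° ≈ -20.24°.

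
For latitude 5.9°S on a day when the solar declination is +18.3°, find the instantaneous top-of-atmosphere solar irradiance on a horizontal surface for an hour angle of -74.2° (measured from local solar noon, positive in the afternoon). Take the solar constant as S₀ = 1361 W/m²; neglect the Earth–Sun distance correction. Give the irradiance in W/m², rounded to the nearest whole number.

cos θ_z = sin(-5.9°) sin(18.3°) + cos(-5.9°) cos(18.3°) cos(-74.20°) = -0.0323 + 0.2571 = 0.2248.
Top-of-atmosphere irradiance = S₀ cos θ_z = 1361 × 0.2248 = 305.95 W/m².

306 W/m²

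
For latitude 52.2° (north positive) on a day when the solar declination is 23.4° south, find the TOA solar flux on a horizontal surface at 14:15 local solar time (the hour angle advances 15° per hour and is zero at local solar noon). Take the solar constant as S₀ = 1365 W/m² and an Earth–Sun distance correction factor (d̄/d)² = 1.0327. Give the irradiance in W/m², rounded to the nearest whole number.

217 W/m²

Hour angle H = 15° × (14.25 − 12) = 33.75°.
cos θ_z = sin(52.2°) sin(-23.4°) + cos(52.2°) cos(-23.4°) cos(33.75°) = -0.3138 + 0.4677 = 0.1539.
Top-of-atmosphere irradiance = S₀ (d̄/d)² cos θ_z = 1365 × 1.0327 × 0.1539 = 216.94 W/m².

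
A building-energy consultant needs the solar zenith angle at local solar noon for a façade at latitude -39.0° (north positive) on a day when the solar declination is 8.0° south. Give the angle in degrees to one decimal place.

31.0°

At local solar noon the hour angle is zero, so the zenith angle is |φ − δ| = |-39.0° − (-8.0°)| = 31.0°.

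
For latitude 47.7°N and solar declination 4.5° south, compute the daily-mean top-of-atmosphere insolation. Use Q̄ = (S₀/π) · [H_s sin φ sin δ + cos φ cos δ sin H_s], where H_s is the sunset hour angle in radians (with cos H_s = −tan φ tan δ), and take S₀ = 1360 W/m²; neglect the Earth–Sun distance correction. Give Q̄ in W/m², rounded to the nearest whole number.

252 W/m²

−tan φ tan δ = −(1.0990)(-0.0787) = 0.0865; H_s = arccos(0.0865) = 85.04°. In radians, H_s = 1.4842.
H_s sin φ sin δ = 1.4842 × 0.7396 × -0.0785 = -0.0862.
cos φ cos δ sin H_s = 0.6730 × 0.9969 × 0.9963 = 0.6684.
Q̄ = (1360/π) × (-0.0862 + 0.6684) = 432.90 × 0.5822 = 252.03 W/m².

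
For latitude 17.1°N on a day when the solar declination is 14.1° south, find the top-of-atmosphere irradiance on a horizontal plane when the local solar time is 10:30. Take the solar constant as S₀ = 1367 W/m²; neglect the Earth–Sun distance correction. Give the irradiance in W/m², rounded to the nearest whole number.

Hour angle H = 15° × (10.5 − 12) = -22.50°.
cos θ_z = sin(17.1°) sin(-14.1°) + cos(17.1°) cos(-14.1°) cos(-22.50°) = -0.0716 + 0.8564 = 0.7848.
Top-of-atmosphere irradiance = S₀ cos θ_z = 1367 × 0.7848 = 1072.82 W/m².

1073 W/m²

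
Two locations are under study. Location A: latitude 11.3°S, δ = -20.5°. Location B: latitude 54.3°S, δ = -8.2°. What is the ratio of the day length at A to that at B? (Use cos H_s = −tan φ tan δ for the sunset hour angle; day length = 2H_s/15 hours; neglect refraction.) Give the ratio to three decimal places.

0.928

A: H_s = arccos(−tan -11.3° · tan -20.5°) = 94.28°, so 2H_s/15 = 12.5707 h.
B: H_s = arccos(−tan -54.3° · tan -8.2°) = 101.57°, so 2H_s/15 = 13.5427 h.
Ratio A/B = 12.5707 / 13.5427 = 0.9282.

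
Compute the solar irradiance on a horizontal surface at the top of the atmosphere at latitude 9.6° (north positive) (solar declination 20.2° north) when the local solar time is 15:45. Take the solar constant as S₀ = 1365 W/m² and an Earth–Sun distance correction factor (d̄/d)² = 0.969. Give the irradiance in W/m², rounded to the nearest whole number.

756 W/m²

Hour angle H = 15° × (15.75 − 12) = 56.25°.
cos θ_z = sin(9.6°) sin(20.2°) + cos(9.6°) cos(20.2°) cos(56.25°) = 0.0576 + 0.5141 = 0.5717.
Top-of-atmosphere irradiance = S₀ (d̄/d)² cos θ_z = 1365 × 0.969 × 0.5717 = 756.18 W/m².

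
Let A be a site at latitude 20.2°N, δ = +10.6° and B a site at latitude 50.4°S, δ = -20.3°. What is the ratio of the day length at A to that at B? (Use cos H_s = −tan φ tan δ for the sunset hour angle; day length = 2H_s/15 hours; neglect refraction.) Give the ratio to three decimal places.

A: H_s = arccos(−tan 20.2° · tan 10.6°) = 93.95°, so 2H_s/15 = 12.5267 h.
B: H_s = arccos(−tan -50.4° · tan -20.3°) = 116.56°, so 2H_s/15 = 15.5413 h.
Ratio A/B = 12.5267 / 15.5413 = 0.8060.

0.806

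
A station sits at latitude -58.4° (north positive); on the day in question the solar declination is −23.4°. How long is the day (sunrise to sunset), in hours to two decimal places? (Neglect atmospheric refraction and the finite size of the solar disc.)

cos H_s = −tan(-58.4°) · tan(-23.4°) = -0.7034, so H_s = arccos(-0.7034) = 134.70°.
Day length = 2 H_s / 15° h⁻¹ = 269.40° / 15 = 17.960 h.

17.96 hours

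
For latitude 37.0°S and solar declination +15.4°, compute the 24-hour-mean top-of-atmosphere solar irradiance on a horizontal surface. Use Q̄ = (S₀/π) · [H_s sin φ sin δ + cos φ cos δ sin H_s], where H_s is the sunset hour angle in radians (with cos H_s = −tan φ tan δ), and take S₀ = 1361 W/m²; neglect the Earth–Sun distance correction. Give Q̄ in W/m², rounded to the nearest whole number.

232 W/m²

cos H_s = −tan(-37.0°) · tan(15.4°) = 0.2076, so H_s = arccos(0.2076) = 78.02°. In radians, H_s = 1.3617.
H_s sin φ sin δ = 1.3617 × -0.6018 × 0.2656 = -0.2177.
cos φ cos δ sin H_s = 0.7986 × 0.9641 × 0.9782 = 0.7531.
Q̄ = (1361/π) × (-0.2177 + 0.7531) = 433.22 × 0.5354 = 231.95 W/m².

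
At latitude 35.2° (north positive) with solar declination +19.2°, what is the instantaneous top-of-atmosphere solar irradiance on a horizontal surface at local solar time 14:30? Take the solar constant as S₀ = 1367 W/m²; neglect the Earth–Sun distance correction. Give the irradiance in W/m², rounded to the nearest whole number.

1096 W/m²

Hour angle H = 15° × (14.5 − 12) = 37.50°.
cos θ_z = sin φ sin δ + cos φ cos δ cos H = (0.5764)(0.3289) + (0.8171)(0.9444)(0.7934) = 0.8018.
Top-of-atmosphere irradiance = S₀ cos θ_z = 1367 × 0.8018 = 1096.06 W/m².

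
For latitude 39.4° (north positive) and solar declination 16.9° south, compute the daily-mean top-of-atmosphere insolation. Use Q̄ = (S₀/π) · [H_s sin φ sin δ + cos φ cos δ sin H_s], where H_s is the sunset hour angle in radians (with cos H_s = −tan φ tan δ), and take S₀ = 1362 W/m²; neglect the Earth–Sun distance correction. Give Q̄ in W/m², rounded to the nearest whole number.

205 W/m²

−tan φ tan δ = −(0.8214)(-0.3038) = 0.2495; H_s = arccos(0.2495) = 75.55°. In radians, H_s = 1.3186.
H_s sin φ sin δ = 1.3186 × 0.6347 × -0.2907 = -0.2433.
cos φ cos δ sin H_s = 0.7727 × 0.9568 × 0.9684 = 0.7160.
Q̄ = (1362/π) × (-0.2433 + 0.7160) = 433.54 × 0.4727 = 204.93 W/m².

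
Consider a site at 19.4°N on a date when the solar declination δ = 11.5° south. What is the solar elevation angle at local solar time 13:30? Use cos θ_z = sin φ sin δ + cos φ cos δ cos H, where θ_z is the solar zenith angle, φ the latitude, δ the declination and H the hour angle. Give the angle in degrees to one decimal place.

52.0°

Hour angle H = 15° × (13.5 − 12) = 22.50°.
cos θ_z = sin φ sin δ + cos φ cos δ cos H = (0.3322)(-0.1994) + (0.9432)(0.9799)(0.9239) = 0.7877.
θ_z = arccos(0.7877) = 38.03°, so the elevation is 90° − 38.03° = 51.97°.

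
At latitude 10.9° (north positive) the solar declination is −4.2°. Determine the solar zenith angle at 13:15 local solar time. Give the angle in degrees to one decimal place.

24.0°

Hour angle H = 15° × (13.25 − 12) = 18.75°.
cos θ_z = sin(10.9°) sin(-4.2°) + cos(10.9°) cos(-4.2°) cos(18.75°) = -0.0138 + 0.9273 = 0.9135.
θ_z = arccos(0.9135) = 24.01°.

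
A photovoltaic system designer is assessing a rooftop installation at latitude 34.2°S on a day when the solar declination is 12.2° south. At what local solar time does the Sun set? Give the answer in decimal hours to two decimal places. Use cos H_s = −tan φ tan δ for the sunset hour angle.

The sunset hour angle satisfies cos H_s = −tan φ tan δ = -0.1469, giving H_s = 98.45°.
Sunset is at 12 + H_s/15 = 12 + 6.563 = 18.563 h local solar time.

18.56 h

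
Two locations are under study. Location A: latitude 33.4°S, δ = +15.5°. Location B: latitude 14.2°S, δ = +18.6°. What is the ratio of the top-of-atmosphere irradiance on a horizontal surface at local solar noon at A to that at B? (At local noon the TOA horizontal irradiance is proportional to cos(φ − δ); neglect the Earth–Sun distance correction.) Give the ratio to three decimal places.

0.782

A: cos θ_z = cos(-33.4° − (15.5°)) = 0.6574.
B: cos θ_z = cos(-14.2° − (18.6°)) = 0.8406.
Ratio A/B = 0.6574 / 0.8406 = 0.7821.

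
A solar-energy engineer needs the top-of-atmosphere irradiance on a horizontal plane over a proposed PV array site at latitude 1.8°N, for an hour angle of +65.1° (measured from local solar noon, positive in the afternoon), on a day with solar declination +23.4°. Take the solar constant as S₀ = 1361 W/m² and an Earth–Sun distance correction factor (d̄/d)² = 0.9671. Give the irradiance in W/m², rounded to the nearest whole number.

cos θ_z = sin(1.8°) sin(23.4°) + cos(1.8°) cos(23.4°) cos(65.10°) = 0.0125 + 0.3862 = 0.3987.
Top-of-atmosphere irradiance = S₀ (d̄/d)² cos θ_z = 1361 × 0.9671 × 0.3987 = 524.78 W/m².

525 W/m²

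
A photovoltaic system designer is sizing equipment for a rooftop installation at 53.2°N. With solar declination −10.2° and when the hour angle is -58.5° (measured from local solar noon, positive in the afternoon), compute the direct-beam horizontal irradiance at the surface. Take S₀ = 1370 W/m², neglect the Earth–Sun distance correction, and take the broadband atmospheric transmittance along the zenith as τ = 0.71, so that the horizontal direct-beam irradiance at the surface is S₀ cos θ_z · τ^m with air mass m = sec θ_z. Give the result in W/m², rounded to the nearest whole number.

With φ = 53.2°, δ = -10.2°, H = -58.50°: sin φ sin δ = -0.1418, cos φ cos δ cos H = 0.3080, so cos θ_z = 0.1662.
Air mass m = 1/cos θ_z = 1/0.1662 = 6.017; τ^m = 0.71^6.017 = 0.1274.
Surface direct beam = 1370 × 0.1662 × 0.1274 = 29.01 W/m².

29 W/m²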